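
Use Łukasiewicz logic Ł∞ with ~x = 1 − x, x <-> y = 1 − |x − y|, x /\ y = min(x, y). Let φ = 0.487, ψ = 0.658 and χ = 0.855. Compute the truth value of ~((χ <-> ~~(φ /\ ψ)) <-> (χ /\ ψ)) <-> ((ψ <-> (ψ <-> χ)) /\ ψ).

0.368

φ /\ ψ = min(0.487, 0.658) = 0.487
~(φ /\ ψ) = 1 − 0.487 = 0.513
~~(φ /\ ψ) = 1 − 0.513 = 0.487
χ <-> ~~(φ /\ ψ) = 1 − |0.855 − 0.487| = 1 − 0.368 = 0.632
χ /\ ψ = min(0.855, 0.658) = 0.658
(χ <-> ~~(φ /\ ψ)) <-> (χ /\ ψ) = 1 − |0.632 − 0.658| = 1 − 0.026 = 0.974
~((χ <-> ~~(φ /\ ψ)) <-> (χ /\ ψ)) = 1 − 0.974 = 0.026
ψ <-> χ = 1 − |0.658 − 0.855| = 1 − 0.197 = 0.803
ψ <-> (ψ <-> χ) = 1 − |0.658 − 0.803| = 1 − 0.145 = 0.855
(ψ <-> (ψ <-> χ)) /\ ψ = min(0.855, 0.658) = 0.658
~((χ <-> ~~(φ /\ ψ)) <-> (χ /\ ψ)) <-> ((ψ <-> (ψ <-> χ)) /\ ψ) = 1 − |0.026 − 0.658| = 1 − 0.632 = 0.368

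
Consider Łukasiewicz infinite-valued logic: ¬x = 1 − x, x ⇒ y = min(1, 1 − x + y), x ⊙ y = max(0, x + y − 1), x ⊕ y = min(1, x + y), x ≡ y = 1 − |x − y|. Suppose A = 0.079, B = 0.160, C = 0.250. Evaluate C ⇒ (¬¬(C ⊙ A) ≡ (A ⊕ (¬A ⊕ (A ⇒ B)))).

0.750

C ⊙ A = max(0, 0.250 + 0.079 − 1) = max(0, -0.671) = 0.000
¬(C ⊙ A) = 1 − 0.000 = 1.000
¬¬(C ⊙ A) = 1 − 1.000 = 0.000
¬A = 1 − 0.079 = 0.921
A ⇒ B = min(1, 1 − 0.079 + 0.160) = min(1, 1.081) = 1.000
¬A ⊕ (A ⇒ B) = min(1, 0.921 + 1.000) = min(1, 1.921) = 1.000
A ⊕ (¬A ⊕ (A ⇒ B)) = min(1, 0.079 + 1.000) = min(1, 1.079) = 1.000
¬¬(C ⊙ A) ≡ (A ⊕ (¬A ⊕ (A ⇒ B))) = 1 − |0.000 − 1.000| = 1 − 1.000 = 0.000
C ⇒ (¬¬(C ⊙ A) ≡ (A ⊕ (¬A ⊕ (A ⇒ B)))) = min(1, 1 − 0.250 + 0.000) = min(1, 0.750) = 0.750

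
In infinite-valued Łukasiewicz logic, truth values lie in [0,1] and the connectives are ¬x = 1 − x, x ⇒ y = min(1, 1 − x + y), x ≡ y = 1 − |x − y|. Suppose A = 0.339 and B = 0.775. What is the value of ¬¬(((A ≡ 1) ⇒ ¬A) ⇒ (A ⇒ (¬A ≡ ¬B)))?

A ≡ 1 = 1 − |0.339 − 1.000| = 1 − 0.661 = 0.339
¬A = 1 − 0.339 = 0.661
(A ≡ 1) ⇒ ¬A = min(1, 1 − 0.339 + 0.661) = min(1, 1.322) = 1.000
¬B = 1 − 0.775 = 0.225
¬A ≡ ¬B = 1 − |0.661 − 0.225| = 1 − 0.436 = 0.564
A ⇒ (¬A ≡ ¬B) = min(1, 1 − 0.339 + 0.564) = min(1, 1.225) = 1.000
((A ≡ 1) ⇒ ¬A) ⇒ (A ⇒ (¬A ≡ ¬B)) = min(1, 1 − 1.000 + 1.000) = min(1, 1.000) = 1.000
¬(((A ≡ 1) ⇒ ¬A) ⇒ (A ⇒ (¬A ≡ ¬B))) = 1 − 1.000 = 0.000
¬¬(((A ≡ 1) ⇒ ¬A) ⇒ (A ⇒ (¬A ≡ ¬B))) = 1 − 0.000 = 1.000

1.000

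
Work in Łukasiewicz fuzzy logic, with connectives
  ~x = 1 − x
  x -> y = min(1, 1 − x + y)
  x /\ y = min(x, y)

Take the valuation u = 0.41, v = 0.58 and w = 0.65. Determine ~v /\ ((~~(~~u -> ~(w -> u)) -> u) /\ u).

~v = 1 − 0.58 = 0.42
~u = 1 − 0.41 = 0.59
~~u = 1 − 0.59 = 0.41
w -> u = min(1, 1 − 0.65 + 0.41) = min(1, 0.76) = 0.76
~(w -> u) = 1 − 0.76 = 0.24
~~u -> ~(w -> u) = min(1, 1 − 0.41 + 0.24) = min(1, 0.83) = 0.83
~(~~u -> ~(w -> u)) = 1 − 0.83 = 0.17
~~(~~u -> ~(w -> u)) = 1 − 0.17 = 0.83
~~(~~u -> ~(w -> u)) -> u = min(1, 1 − 0.83 + 0.41) = min(1, 0.58) = 0.58
(~~(~~u -> ~(w -> u)) -> u) /\ u = min(0.58, 0.41) = 0.41
~v /\ ((~~(~~u -> ~(w -> u)) -> u) /\ u) = min(0.42, 0.41) = 0.41

0.41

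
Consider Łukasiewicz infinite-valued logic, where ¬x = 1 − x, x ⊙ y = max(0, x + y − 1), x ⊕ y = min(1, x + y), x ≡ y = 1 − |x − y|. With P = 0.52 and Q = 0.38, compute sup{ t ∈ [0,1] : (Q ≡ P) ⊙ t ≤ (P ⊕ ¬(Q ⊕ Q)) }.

Q ≡ P = 1 − |0.38 − 0.52| = 1 − 0.14 = 0.86
So the left factor is Q ≡ P = 0.86.
Q ⊕ Q = min(1, 0.38 + 0.38) = min(1, 0.76) = 0.76
¬(Q ⊕ Q) = 1 − 0.76 = 0.24
P ⊕ ¬(Q ⊕ Q) = min(1, 0.52 + 0.24) = min(1, 0.76) = 0.76
So the right-hand bound is P ⊕ ¬(Q ⊕ Q) = 0.76.
The residuum of the Łukasiewicz t-norm gives the supremum: min(1, 1 − 0.86 + 0.76).
1 − 0.86 + 0.76 = 0.90, so t = min(1, 0.90) = 0.90.
Check: 0.86 ⊙ 0.90 = max(0, 0.76) = 0.76 ≤ 0.76.

0.90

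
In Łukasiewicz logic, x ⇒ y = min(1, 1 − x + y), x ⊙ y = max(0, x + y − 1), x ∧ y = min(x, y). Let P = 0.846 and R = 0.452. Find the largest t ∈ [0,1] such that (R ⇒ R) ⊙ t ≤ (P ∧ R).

R ⇒ R = min(1, 1 − 0.452 + 0.452) = min(1, 1.000) = 1.000
So the left factor is R ⇒ R = 1.000.
P ∧ R = min(0.846, 0.452) = 0.452
So the right-hand bound is P ∧ R = 0.452.
The residuum of the Łukasiewicz t-norm gives the supremum: min(1, 1 − 1.000 + 0.452).
1 − 1.000 + 0.452 = 0.452, so t = min(1, 0.452) = 0.452.
Check: 1.000 ⊙ 0.452 = max(0, 0.452) = 0.452 ≤ 0.452.

0.452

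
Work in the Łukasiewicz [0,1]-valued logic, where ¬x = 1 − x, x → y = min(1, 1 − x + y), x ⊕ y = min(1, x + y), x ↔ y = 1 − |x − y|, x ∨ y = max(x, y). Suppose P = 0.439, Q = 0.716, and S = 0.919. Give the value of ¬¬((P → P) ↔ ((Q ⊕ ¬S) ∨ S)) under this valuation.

P → P = min(1, 1 − 0.439 + 0.439) = min(1, 1.000) = 1.000
¬S = 1 − 0.919 = 0.081
Q ⊕ ¬S = min(1, 0.716 + 0.081) = min(1, 0.797) = 0.797
(Q ⊕ ¬S) ∨ S = max(0.797, 0.919) = 0.919
(P → P) ↔ ((Q ⊕ ¬S) ∨ S) = 1 − |1.000 − 0.919| = 1 − 0.081 = 0.919
¬((P → P) ↔ ((Q ⊕ ¬S) ∨ S)) = 1 − 0.919 = 0.081
¬¬((P → P) ↔ ((Q ⊕ ¬S) ∨ S)) = 1 − 0.081 = 0.919

0.919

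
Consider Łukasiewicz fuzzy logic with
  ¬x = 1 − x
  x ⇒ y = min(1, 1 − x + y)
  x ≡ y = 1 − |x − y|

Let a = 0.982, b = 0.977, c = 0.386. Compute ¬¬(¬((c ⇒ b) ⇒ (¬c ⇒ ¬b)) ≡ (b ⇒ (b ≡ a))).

0.591

c ⇒ b = min(1, 1 − 0.386 + 0.977) = min(1, 1.591) = 1.000
¬c = 1 − 0.386 = 0.614
¬b = 1 − 0.977 = 0.023
¬c ⇒ ¬b = min(1, 1 − 0.614 + 0.023) = min(1, 0.409) = 0.409
(c ⇒ b) ⇒ (¬c ⇒ ¬b) = min(1, 1 − 1.000 + 0.409) = min(1, 0.409) = 0.409
¬((c ⇒ b) ⇒ (¬c ⇒ ¬b)) = 1 − 0.409 = 0.591
b ≡ a = 1 − |0.977 − 0.982| = 1 − 0.005 = 0.995
b ⇒ (b ≡ a) = min(1, 1 − 0.977 + 0.995) = min(1, 1.018) = 1.000
¬((c ⇒ b) ⇒ (¬c ⇒ ¬b)) ≡ (b ⇒ (b ≡ a)) = 1 − |0.591 − 1.000| = 1 − 0.409 = 0.591
¬(¬((c ⇒ b) ⇒ (¬c ⇒ ¬b)) ≡ (b ⇒ (b ≡ a))) = 1 − 0.591 = 0.409
¬¬(¬((c ⇒ b) ⇒ (¬c ⇒ ¬b)) ≡ (b ⇒ (b ≡ a))) = 1 − 0.409 = 0.591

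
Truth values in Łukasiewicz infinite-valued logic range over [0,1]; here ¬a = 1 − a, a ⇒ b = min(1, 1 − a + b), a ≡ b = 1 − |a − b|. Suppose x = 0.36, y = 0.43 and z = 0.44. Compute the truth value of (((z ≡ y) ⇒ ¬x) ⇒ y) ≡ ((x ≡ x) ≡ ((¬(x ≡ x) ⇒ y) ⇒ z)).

z ≡ y = 1 − |0.44 − 0.43| = 1 − 0.01 = 0.99
¬x = 1 − 0.36 = 0.64
(z ≡ y) ⇒ ¬x = min(1, 1 − 0.99 + 0.64) = min(1, 0.65) = 0.65
((z ≡ y) ⇒ ¬x) ⇒ y = min(1, 1 − 0.65 + 0.43) = min(1, 0.78) = 0.78
x ≡ x = 1 − |0.36 − 0.36| = 1 − 0.00 = 1.00
¬(x ≡ x) = 1 − 1.00 = 0.00
¬(x ≡ x) ⇒ y = min(1, 1 − 0.00 + 0.43) = min(1, 1.43) = 1.00
(¬(x ≡ x) ⇒ y) ⇒ z = min(1, 1 − 1.00 + 0.44) = min(1, 0.44) = 0.44
(x ≡ x) ≡ ((¬(x ≡ x) ⇒ y) ⇒ z) = 1 − |1.00 − 0.44| = 1 − 0.56 = 0.44
(((z ≡ y) ⇒ ¬x) ⇒ y) ≡ ((x ≡ x) ≡ ((¬(x ≡ x) ⇒ y) ⇒ z)) = 1 − |0.78 − 0.44| = 1 − 0.34 = 0.66

0.66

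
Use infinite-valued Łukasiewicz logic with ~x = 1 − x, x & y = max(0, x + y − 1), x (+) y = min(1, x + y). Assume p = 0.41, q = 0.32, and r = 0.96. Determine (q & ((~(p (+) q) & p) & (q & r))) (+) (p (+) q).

0.73

p (+) q = min(1, 0.41 + 0.32) = min(1, 0.73) = 0.73
~(p (+) q) = 1 − 0.73 = 0.27
~(p (+) q) & p = max(0, 0.27 + 0.41 − 1) = max(0, -0.32) = 0.00
q & r = max(0, 0.32 + 0.96 − 1) = max(0, 0.28) = 0.28
(~(p (+) q) & p) & (q & r) = max(0, 0.00 + 0.28 − 1) = max(0, -0.72) = 0.00
q & ((~(p (+) q) & p) & (q & r)) = max(0, 0.32 + 0.00 − 1) = max(0, -0.68) = 0.00
(q & ((~(p (+) q) & p) & (q & r))) (+) (p (+) q) = min(1, 0.00 + 0.73) = min(1, 0.73) = 0.73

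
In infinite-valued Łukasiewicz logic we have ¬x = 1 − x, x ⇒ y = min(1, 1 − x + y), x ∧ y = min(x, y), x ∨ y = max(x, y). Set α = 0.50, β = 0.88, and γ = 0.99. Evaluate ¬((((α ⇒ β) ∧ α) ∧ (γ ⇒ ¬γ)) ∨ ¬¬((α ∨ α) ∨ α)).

0.50

α ⇒ β = min(1, 1 − 0.50 + 0.88) = min(1, 1.38) = 1.00
(α ⇒ β) ∧ α = min(1.00, 0.50) = 0.50
¬γ = 1 − 0.99 = 0.01
γ ⇒ ¬γ = min(1, 1 − 0.99 + 0.01) = min(1, 0.02) = 0.02
((α ⇒ β) ∧ α) ∧ (γ ⇒ ¬γ) = min(0.50, 0.02) = 0.02
α ∨ α = max(0.50, 0.50) = 0.50
(α ∨ α) ∨ α = max(0.50, 0.50) = 0.50
¬((α ∨ α) ∨ α) = 1 − 0.50 = 0.50
¬¬((α ∨ α) ∨ α) = 1 − 0.50 = 0.50
(((α ⇒ β) ∧ α) ∧ (γ ⇒ ¬γ)) ∨ ¬¬((α ∨ α) ∨ α) = max(0.02, 0.50) = 0.50
¬((((α ⇒ β) ∧ α) ∧ (γ ⇒ ¬γ)) ∨ ¬¬((α ∨ α) ∨ α)) = 1 − 0.50 = 0.50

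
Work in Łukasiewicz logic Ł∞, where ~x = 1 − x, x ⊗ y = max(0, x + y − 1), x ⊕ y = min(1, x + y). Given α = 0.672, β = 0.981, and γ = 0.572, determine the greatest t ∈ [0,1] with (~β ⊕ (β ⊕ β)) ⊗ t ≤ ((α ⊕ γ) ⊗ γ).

~β = 1 − 0.981 = 0.019
β ⊕ β = min(1, 0.981 + 0.981) = min(1, 1.962) = 1.000
~β ⊕ (β ⊕ β) = min(1, 0.019 + 1.000) = min(1, 1.019) = 1.000
So the left factor is ~β ⊕ (β ⊕ β) = 1.000.
α ⊕ γ = min(1, 0.672 + 0.572) = min(1, 1.244) = 1.000
(α ⊕ γ) ⊗ γ = max(0, 1.000 + 0.572 − 1) = max(0, 0.572) = 0.572
So the right-hand bound is (α ⊕ γ) ⊗ γ = 0.572.
The residuum of the Łukasiewicz t-norm gives the supremum: min(1, 1 − 1.000 + 0.572).
1 − 1.000 + 0.572 = 0.572, so t = min(1, 0.572) = 0.572.
Check: 1.000 ⊗ 0.572 = max(0, 0.572) = 0.572 ≤ 0.572.

0.572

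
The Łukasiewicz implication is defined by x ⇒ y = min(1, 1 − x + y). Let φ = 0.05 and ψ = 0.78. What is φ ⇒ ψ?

1.00

φ ⇒ ψ = min(1, 1 − 0.05 + 0.78) = min(1, 1.73) = 1.00
For comparison, the Gödel implication (1 if x ≤ y else y) would give 1.00.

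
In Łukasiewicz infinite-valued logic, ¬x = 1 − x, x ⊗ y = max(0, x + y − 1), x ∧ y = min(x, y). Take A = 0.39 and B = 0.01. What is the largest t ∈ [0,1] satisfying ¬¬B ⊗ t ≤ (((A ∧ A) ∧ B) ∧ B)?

1.00

¬B = 1 − 0.01 = 0.99
¬¬B = 1 − 0.99 = 0.01
So the left factor is ¬¬B = 0.01.
A ∧ A = min(0.39, 0.39) = 0.39
(A ∧ A) ∧ B = min(0.39, 0.01) = 0.01
((A ∧ A) ∧ B) ∧ B = min(0.01, 0.01) = 0.01
So the right-hand bound is ((A ∧ A) ∧ B) ∧ B = 0.01.
The residuum of the Łukasiewicz t-norm gives the supremum: min(1, 1 − 0.01 + 0.01).
1 − 0.01 + 0.01 = 1.00, so t = min(1, 1.00) = 1.00.
Check: 0.01 ⊗ 1.00 = max(0, 0.01) = 0.01 ≤ 0.01.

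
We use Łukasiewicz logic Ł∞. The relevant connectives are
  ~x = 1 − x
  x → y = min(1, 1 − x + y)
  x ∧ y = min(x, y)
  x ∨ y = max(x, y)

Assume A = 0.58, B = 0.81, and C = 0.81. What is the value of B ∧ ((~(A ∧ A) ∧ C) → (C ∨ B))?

A ∧ A = min(0.58, 0.58) = 0.58
~(A ∧ A) = 1 − 0.58 = 0.42
~(A ∧ A) ∧ C = min(0.42, 0.81) = 0.42
C ∨ B = max(0.81, 0.81) = 0.81
(~(A ∧ A) ∧ C) → (C ∨ B) = min(1, 1 − 0.42 + 0.81) = min(1, 1.39) = 1.00
B ∧ ((~(A ∧ A) ∧ C) → (C ∨ B)) = min(0.81, 1.00) = 0.81

0.81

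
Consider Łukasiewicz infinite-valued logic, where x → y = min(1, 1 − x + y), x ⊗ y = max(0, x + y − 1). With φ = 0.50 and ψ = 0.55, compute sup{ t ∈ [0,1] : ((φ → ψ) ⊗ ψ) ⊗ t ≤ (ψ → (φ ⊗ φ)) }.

φ → ψ = min(1, 1 − 0.50 + 0.55) = min(1, 1.05) = 1.00
(φ → ψ) ⊗ ψ = max(0, 1.00 + 0.55 − 1) = max(0, 0.55) = 0.55
So the left factor is (φ → ψ) ⊗ ψ = 0.55.
φ ⊗ φ = max(0, 0.50 + 0.50 − 1) = max(0, 0.00) = 0.00
ψ → (φ ⊗ φ) = min(1, 1 − 0.55 + 0.00) = min(1, 0.45) = 0.45
So the right-hand bound is ψ → (φ ⊗ φ) = 0.45.
The residuum of the Łukasiewicz t-norm gives the supremum: min(1, 1 − 0.55 + 0.45).
1 − 0.55 + 0.45 = 0.90, so t = min(1, 0.90) = 0.90.
Check: 0.55 ⊗ 0.90 = max(0, 0.45) = 0.45 ≤ 0.45.

0.90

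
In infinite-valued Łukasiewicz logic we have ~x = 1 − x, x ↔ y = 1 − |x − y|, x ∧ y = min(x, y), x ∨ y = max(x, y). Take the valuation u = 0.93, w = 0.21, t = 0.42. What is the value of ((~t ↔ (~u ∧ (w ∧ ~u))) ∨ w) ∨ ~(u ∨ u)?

~t = 1 − 0.42 = 0.58
~u = 1 − 0.93 = 0.07
w ∧ ~u = min(0.21, 0.07) = 0.07
~u ∧ (w ∧ ~u) = min(0.07, 0.07) = 0.07
~t ↔ (~u ∧ (w ∧ ~u)) = 1 − |0.58 − 0.07| = 1 − 0.51 = 0.49
(~t ↔ (~u ∧ (w ∧ ~u))) ∨ w = max(0.49, 0.21) = 0.49
u ∨ u = max(0.93, 0.93) = 0.93
~(u ∨ u) = 1 − 0.93 = 0.07
((~t ↔ (~u ∧ (w ∧ ~u))) ∨ w) ∨ ~(u ∨ u) = max(0.49, 0.07) = 0.49

0.49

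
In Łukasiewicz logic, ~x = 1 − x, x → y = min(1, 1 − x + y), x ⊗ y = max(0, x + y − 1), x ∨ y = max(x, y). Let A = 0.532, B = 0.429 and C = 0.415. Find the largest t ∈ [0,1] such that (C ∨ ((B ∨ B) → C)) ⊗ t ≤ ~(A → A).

0.014

B ∨ B = max(0.429, 0.429) = 0.429
(B ∨ B) → C = min(1, 1 − 0.429 + 0.415) = min(1, 0.986) = 0.986
C ∨ ((B ∨ B) → C) = max(0.415, 0.986) = 0.986
So the left factor is C ∨ ((B ∨ B) → C) = 0.986.
A → A = min(1, 1 − 0.532 + 0.532) = min(1, 1.000) = 1.000
~(A → A) = 1 − 1.000 = 0.000
So the right-hand bound is ~(A → A) = 0.000.
The residuum of the Łukasiewicz t-norm gives the supremum: min(1, 1 − 0.986 + 0.000).
1 − 0.986 + 0.000 = 0.014, so t = min(1, 0.014) = 0.014.
Check: 0.986 ⊗ 0.014 = max(0, 0.000) = 0.000 ≤ 0.000.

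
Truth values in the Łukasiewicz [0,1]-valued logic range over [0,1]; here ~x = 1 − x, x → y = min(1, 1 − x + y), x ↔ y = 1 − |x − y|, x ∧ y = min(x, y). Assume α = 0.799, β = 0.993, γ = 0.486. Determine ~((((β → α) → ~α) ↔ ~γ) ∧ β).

β → α = min(1, 1 − 0.993 + 0.799) = min(1, 0.806) = 0.806
~α = 1 − 0.799 = 0.201
(β → α) → ~α = min(1, 1 − 0.806 + 0.201) = min(1, 0.395) = 0.395
~γ = 1 − 0.486 = 0.514
((β → α) → ~α) ↔ ~γ = 1 − |0.395 − 0.514| = 1 − 0.119 = 0.881
(((β → α) → ~α) ↔ ~γ) ∧ β = min(0.881, 0.993) = 0.881
~((((β → α) → ~α) ↔ ~γ) ∧ β) = 1 − 0.881 = 0.119

0.119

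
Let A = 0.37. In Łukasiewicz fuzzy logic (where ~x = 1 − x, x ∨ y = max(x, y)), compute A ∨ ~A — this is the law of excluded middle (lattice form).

0.63

~A = 1 − 0.37 = 0.63
A ∨ ~A = max(0.37, 0.63) = 0.63
(The value 0.63 < 1 shows this instance is not satisfied; not a Ł∞-tautology — its value is max(a, 1−a).)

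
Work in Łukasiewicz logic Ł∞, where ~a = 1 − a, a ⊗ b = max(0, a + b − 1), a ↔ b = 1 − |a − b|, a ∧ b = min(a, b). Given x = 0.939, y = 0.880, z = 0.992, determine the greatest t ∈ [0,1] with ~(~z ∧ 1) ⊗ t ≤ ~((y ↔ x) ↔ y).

~z = 1 − 0.992 = 0.008
~z ∧ 1 = min(0.008, 1.000) = 0.008
~(~z ∧ 1) = 1 − 0.008 = 0.992
So the left factor is ~(~z ∧ 1) = 0.992.
y ↔ x = 1 − |0.880 − 0.939| = 1 − 0.059 = 0.941
(y ↔ x) ↔ y = 1 − |0.941 − 0.880| = 1 − 0.061 = 0.939
~((y ↔ x) ↔ y) = 1 − 0.939 = 0.061
So the right-hand bound is ~((y ↔ x) ↔ y) = 0.061.
The residuum of the Łukasiewicz t-norm gives the supremum: min(1, 1 − 0.992 + 0.061).
1 − 0.992 + 0.061 = 0.069, so t = min(1, 0.069) = 0.069.
Check: 0.992 ⊗ 0.069 = max(0, 0.061) = 0.061 ≤ 0.061.

0.069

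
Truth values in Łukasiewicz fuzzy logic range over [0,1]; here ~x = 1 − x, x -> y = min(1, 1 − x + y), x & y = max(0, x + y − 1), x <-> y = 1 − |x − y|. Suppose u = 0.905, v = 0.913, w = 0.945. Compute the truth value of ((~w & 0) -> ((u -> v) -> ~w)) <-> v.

~w = 1 − 0.945 = 0.055
~w & 0 = max(0, 0.055 + 0.000 − 1) = max(0, -0.945) = 0.000
u -> v = min(1, 1 − 0.905 + 0.913) = min(1, 1.008) = 1.000
(u -> v) -> ~w = min(1, 1 − 1.000 + 0.055) = min(1, 0.055) = 0.055
(~w & 0) -> ((u -> v) -> ~w) = min(1, 1 − 0.000 + 0.055) = min(1, 1.055) = 1.000
((~w & 0) -> ((u -> v) -> ~w)) <-> v = 1 − |1.000 − 0.913| = 1 − 0.087 = 0.913

0.913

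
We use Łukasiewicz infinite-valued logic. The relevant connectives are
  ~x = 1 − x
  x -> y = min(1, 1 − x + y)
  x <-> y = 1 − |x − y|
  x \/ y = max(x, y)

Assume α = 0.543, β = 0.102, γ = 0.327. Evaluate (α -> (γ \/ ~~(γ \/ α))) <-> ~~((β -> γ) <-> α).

γ \/ α = max(0.327, 0.543) = 0.543
~(γ \/ α) = 1 − 0.543 = 0.457
~~(γ \/ α) = 1 − 0.457 = 0.543
γ \/ ~~(γ \/ α) = max(0.327, 0.543) = 0.543
α -> (γ \/ ~~(γ \/ α)) = min(1, 1 − 0.543 + 0.543) = min(1, 1.000) = 1.000
β -> γ = min(1, 1 − 0.102 + 0.327) = min(1, 1.225) = 1.000
(β -> γ) <-> α = 1 − |1.000 − 0.543| = 1 − 0.457 = 0.543
~((β -> γ) <-> α) = 1 − 0.543 = 0.457
~~((β -> γ) <-> α) = 1 − 0.457 = 0.543
(α -> (γ \/ ~~(γ \/ α))) <-> ~~((β -> γ) <-> α) = 1 − |1.000 − 0.543| = 1 − 0.457 = 0.543

0.543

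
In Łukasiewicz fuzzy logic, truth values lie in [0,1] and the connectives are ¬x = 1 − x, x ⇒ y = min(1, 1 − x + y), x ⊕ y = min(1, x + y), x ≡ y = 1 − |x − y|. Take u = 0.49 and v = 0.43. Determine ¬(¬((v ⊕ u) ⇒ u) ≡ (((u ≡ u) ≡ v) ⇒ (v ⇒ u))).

0.57

v ⊕ u = min(1, 0.43 + 0.49) = min(1, 0.92) = 0.92
(v ⊕ u) ⇒ u = min(1, 1 − 0.92 + 0.49) = min(1, 0.57) = 0.57
¬((v ⊕ u) ⇒ u) = 1 − 0.57 = 0.43
u ≡ u = 1 − |0.49 − 0.49| = 1 − 0.00 = 1.00
(u ≡ u) ≡ v = 1 − |1.00 − 0.43| = 1 − 0.57 = 0.43
v ⇒ u = min(1, 1 − 0.43 + 0.49) = min(1, 1.06) = 1.00
((u ≡ u) ≡ v) ⇒ (v ⇒ u) = min(1, 1 − 0.43 + 1.00) = min(1, 1.57) = 1.00
¬((v ⊕ u) ⇒ u) ≡ (((u ≡ u) ≡ v) ⇒ (v ⇒ u)) = 1 − |0.43 − 1.00| = 1 − 0.57 = 0.43
¬(¬((v ⊕ u) ⇒ u) ≡ (((u ≡ u) ≡ v) ⇒ (v ⇒ u))) = 1 − 0.43 = 0.57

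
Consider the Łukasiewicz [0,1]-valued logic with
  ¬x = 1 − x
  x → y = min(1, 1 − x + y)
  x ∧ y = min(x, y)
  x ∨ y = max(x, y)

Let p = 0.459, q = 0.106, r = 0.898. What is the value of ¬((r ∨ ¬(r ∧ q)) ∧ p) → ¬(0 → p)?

0.459

r ∧ q = min(0.898, 0.106) = 0.106
¬(r ∧ q) = 1 − 0.106 = 0.894
r ∨ ¬(r ∧ q) = max(0.898, 0.894) = 0.898
(r ∨ ¬(r ∧ q)) ∧ p = min(0.898, 0.459) = 0.459
¬((r ∨ ¬(r ∧ q)) ∧ p) = 1 − 0.459 = 0.541
0 → p = min(1, 1 − 0.000 + 0.459) = min(1, 1.459) = 1.000
¬(0 → p) = 1 − 1.000 = 0.000
¬((r ∨ ¬(r ∧ q)) ∧ p) → ¬(0 → p) = min(1, 1 − 0.541 + 0.000) = min(1, 0.459) = 0.459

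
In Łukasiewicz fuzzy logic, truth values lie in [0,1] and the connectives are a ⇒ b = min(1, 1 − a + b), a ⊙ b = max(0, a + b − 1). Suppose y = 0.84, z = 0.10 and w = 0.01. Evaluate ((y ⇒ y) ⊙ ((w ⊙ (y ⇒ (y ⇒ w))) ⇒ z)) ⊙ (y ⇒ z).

y ⇒ y = min(1, 1 − 0.84 + 0.84) = min(1, 1.00) = 1.00
y ⇒ w = min(1, 1 − 0.84 + 0.01) = min(1, 0.17) = 0.17
y ⇒ (y ⇒ w) = min(1, 1 − 0.84 + 0.17) = min(1, 0.33) = 0.33
w ⊙ (y ⇒ (y ⇒ w)) = max(0, 0.01 + 0.33 − 1) = max(0, -0.66) = 0.00
(w ⊙ (y ⇒ (y ⇒ w))) ⇒ z = min(1, 1 − 0.00 + 0.10) = min(1, 1.10) = 1.00
(y ⇒ y) ⊙ ((w ⊙ (y ⇒ (y ⇒ w))) ⇒ z) = max(0, 1.00 + 1.00 − 1) = max(0, 1.00) = 1.00
y ⇒ z = min(1, 1 − 0.84 + 0.10) = min(1, 0.26) = 0.26
((y ⇒ y) ⊙ ((w ⊙ (y ⇒ (y ⇒ w))) ⇒ z)) ⊙ (y ⇒ z) = max(0, 1.00 + 0.26 − 1) = max(0, 0.26) = 0.26

0.26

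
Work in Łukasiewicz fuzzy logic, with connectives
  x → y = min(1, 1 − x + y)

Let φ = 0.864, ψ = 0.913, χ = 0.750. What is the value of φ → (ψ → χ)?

0.973

ψ → χ = min(1, 1 − 0.913 + 0.750) = min(1, 0.837) = 0.837
φ → (ψ → χ) = min(1, 1 − 0.864 + 0.837) = min(1, 0.973) = 0.973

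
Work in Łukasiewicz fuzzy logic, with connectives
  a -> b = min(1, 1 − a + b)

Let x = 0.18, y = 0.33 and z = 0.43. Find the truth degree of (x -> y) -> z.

x -> y = min(1, 1 − 0.18 + 0.33) = min(1, 1.15) = 1.00
(x -> y) -> z = min(1, 1 − 1.00 + 0.43) = min(1, 0.43) = 0.43

0.43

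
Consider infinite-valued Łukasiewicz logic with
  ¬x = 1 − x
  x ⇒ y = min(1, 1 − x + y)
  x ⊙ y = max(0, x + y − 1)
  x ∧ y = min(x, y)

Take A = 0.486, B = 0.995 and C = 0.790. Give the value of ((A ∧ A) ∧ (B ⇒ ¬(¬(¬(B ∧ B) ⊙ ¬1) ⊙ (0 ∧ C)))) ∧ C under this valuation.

0.486

A ∧ A = min(0.486, 0.486) = 0.486
B ∧ B = min(0.995, 0.995) = 0.995
¬(B ∧ B) = 1 − 0.995 = 0.005
¬1 = 1 − 1.000 = 0.000
¬(B ∧ B) ⊙ ¬1 = max(0, 0.005 + 0.000 − 1) = max(0, -0.995) = 0.000
¬(¬(B ∧ B) ⊙ ¬1) = 1 − 0.000 = 1.000
0 ∧ C = min(0.000, 0.790) = 0.000
¬(¬(B ∧ B) ⊙ ¬1) ⊙ (0 ∧ C) = max(0, 1.000 + 0.000 − 1) = max(0, 0.000) = 0.000
¬(¬(¬(B ∧ B) ⊙ ¬1) ⊙ (0 ∧ C)) = 1 − 0.000 = 1.000
B ⇒ ¬(¬(¬(B ∧ B) ⊙ ¬1) ⊙ (0 ∧ C)) = min(1, 1 − 0.995 + 1.000) = min(1, 1.005) = 1.000
(A ∧ A) ∧ (B ⇒ ¬(¬(¬(B ∧ B) ⊙ ¬1) ⊙ (0 ∧ C))) = min(0.486, 1.000) = 0.486
((A ∧ A) ∧ (B ⇒ ¬(¬(¬(B ∧ B) ⊙ ¬1) ⊙ (0 ∧ C)))) ∧ C = min(0.486, 0.790) = 0.486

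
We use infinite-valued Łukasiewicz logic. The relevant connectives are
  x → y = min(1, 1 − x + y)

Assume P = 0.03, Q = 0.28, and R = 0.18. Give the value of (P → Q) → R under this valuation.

0.18

P → Q = min(1, 1 − 0.03 + 0.28) = min(1, 1.25) = 1.00
(P → Q) → R = min(1, 1 − 1.00 + 0.18) = min(1, 0.18) = 0.18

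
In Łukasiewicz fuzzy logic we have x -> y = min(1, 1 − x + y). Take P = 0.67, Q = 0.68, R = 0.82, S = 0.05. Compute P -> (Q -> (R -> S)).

0.88

R -> S = min(1, 1 − 0.82 + 0.05) = min(1, 0.23) = 0.23
Q -> (R -> S) = min(1, 1 − 0.68 + 0.23) = min(1, 0.55) = 0.55
P -> (Q -> (R -> S)) = min(1, 1 − 0.67 + 0.55) = min(1, 0.88) = 0.88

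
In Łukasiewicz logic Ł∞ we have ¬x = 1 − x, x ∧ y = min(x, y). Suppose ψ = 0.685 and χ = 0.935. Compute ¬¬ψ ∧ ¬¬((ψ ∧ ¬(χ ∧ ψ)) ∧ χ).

0.315

¬ψ = 1 − 0.685 = 0.315
¬¬ψ = 1 − 0.315 = 0.685
χ ∧ ψ = min(0.935, 0.685) = 0.685
¬(χ ∧ ψ) = 1 − 0.685 = 0.315
ψ ∧ ¬(χ ∧ ψ) = min(0.685, 0.315) = 0.315
(ψ ∧ ¬(χ ∧ ψ)) ∧ χ = min(0.315, 0.935) = 0.315
¬((ψ ∧ ¬(χ ∧ ψ)) ∧ χ) = 1 − 0.315 = 0.685
¬¬((ψ ∧ ¬(χ ∧ ψ)) ∧ χ) = 1 − 0.685 = 0.315
¬¬ψ ∧ ¬¬((ψ ∧ ¬(χ ∧ ψ)) ∧ χ) = min(0.685, 0.315) = 0.315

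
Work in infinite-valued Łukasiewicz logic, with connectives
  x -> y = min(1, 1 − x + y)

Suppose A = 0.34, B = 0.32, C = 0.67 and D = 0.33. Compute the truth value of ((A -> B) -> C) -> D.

0.64

A -> B = min(1, 1 − 0.34 + 0.32) = min(1, 0.98) = 0.98
(A -> B) -> C = min(1, 1 − 0.98 + 0.67) = min(1, 0.69) = 0.69
((A -> B) -> C) -> D = min(1, 1 − 0.69 + 0.33) = min(1, 0.64) = 0.64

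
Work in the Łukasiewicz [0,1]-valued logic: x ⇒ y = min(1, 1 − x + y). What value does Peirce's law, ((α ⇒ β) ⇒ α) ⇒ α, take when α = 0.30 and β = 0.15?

0.85

α ⇒ β = min(1, 1 − 0.30 + 0.15) = min(1, 0.85) = 0.85
(α ⇒ β) ⇒ α = min(1, 1 − 0.85 + 0.30) = min(1, 0.45) = 0.45
((α ⇒ β) ⇒ α) ⇒ α = min(1, 1 − 0.45 + 0.30) = min(1, 0.85) = 0.85
(The value 0.85 < 1 shows this instance is not satisfied; not a Ł∞-tautology in general.)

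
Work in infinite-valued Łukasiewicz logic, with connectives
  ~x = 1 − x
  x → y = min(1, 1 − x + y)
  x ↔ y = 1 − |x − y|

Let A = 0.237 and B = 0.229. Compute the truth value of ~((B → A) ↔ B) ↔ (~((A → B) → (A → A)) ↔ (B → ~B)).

B → A = min(1, 1 − 0.229 + 0.237) = min(1, 1.008) = 1.000
(B → A) ↔ B = 1 − |1.000 − 0.229| = 1 − 0.771 = 0.229
~((B → A) ↔ B) = 1 − 0.229 = 0.771
A → B = min(1, 1 − 0.237 + 0.229) = min(1, 0.992) = 0.992
A → A = min(1, 1 − 0.237 + 0.237) = min(1, 1.000) = 1.000
(A → B) → (A → A) = min(1, 1 − 0.992 + 1.000) = min(1, 1.008) = 1.000
~((A → B) → (A → A)) = 1 − 1.000 = 0.000
~B = 1 − 0.229 = 0.771
B → ~B = min(1, 1 − 0.229 + 0.771) = min(1, 1.542) = 1.000
~((A → B) → (A → A)) ↔ (B → ~B) = 1 − |0.000 − 1.000| = 1 − 1.000 = 0.000
~((B → A) ↔ B) ↔ (~((A → B) → (A → A)) ↔ (B → ~B)) = 1 − |0.771 − 0.000| = 1 − 0.771 = 0.229

0.229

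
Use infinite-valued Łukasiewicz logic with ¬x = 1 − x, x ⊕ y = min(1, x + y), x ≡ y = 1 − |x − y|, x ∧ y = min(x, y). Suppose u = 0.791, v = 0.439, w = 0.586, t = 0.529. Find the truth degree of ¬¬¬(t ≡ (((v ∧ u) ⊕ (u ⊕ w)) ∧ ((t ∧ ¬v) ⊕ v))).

0.439

v ∧ u = min(0.439, 0.791) = 0.439
u ⊕ w = min(1, 0.791 + 0.586) = min(1, 1.377) = 1.000
(v ∧ u) ⊕ (u ⊕ w) = min(1, 0.439 + 1.000) = min(1, 1.439) = 1.000
¬v = 1 − 0.439 = 0.561
t ∧ ¬v = min(0.529, 0.561) = 0.529
(t ∧ ¬v) ⊕ v = min(1, 0.529 + 0.439) = min(1, 0.968) = 0.968
((v ∧ u) ⊕ (u ⊕ w)) ∧ ((t ∧ ¬v) ⊕ v) = min(1.000, 0.968) = 0.968
t ≡ (((v ∧ u) ⊕ (u ⊕ w)) ∧ ((t ∧ ¬v) ⊕ v)) = 1 − |0.529 − 0.968| = 1 − 0.439 = 0.561
¬(t ≡ (((v ∧ u) ⊕ (u ⊕ w)) ∧ ((t ∧ ¬v) ⊕ v))) = 1 − 0.561 = 0.439
¬¬(t ≡ (((v ∧ u) ⊕ (u ⊕ w)) ∧ ((t ∧ ¬v) ⊕ v))) = 1 − 0.439 = 0.561
¬¬¬(t ≡ (((v ∧ u) ⊕ (u ⊕ w)) ∧ ((t ∧ ¬v) ⊕ v))) = 1 − 0.561 = 0.439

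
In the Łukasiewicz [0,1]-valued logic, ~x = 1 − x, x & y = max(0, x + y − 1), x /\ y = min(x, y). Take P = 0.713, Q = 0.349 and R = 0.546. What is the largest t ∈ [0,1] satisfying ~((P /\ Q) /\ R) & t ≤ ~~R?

P /\ Q = min(0.713, 0.349) = 0.349
(P /\ Q) /\ R = min(0.349, 0.546) = 0.349
~((P /\ Q) /\ R) = 1 − 0.349 = 0.651
So the left factor is ~((P /\ Q) /\ R) = 0.651.
~R = 1 − 0.546 = 0.454
~~R = 1 − 0.454 = 0.546
So the right-hand bound is ~~R = 0.546.
The residuum of the Łukasiewicz t-norm gives the supremum: min(1, 1 − 0.651 + 0.546).
1 − 0.651 + 0.546 = 0.895, so t = min(1, 0.895) = 0.895.
Check: 0.651 & 0.895 = max(0, 0.546) = 0.546 ≤ 0.546.

0.895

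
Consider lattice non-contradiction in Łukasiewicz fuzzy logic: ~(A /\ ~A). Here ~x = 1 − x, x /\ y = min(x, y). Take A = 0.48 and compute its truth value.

0.52

~A = 1 − 0.48 = 0.52
A /\ ~A = min(0.48, 0.52) = 0.48
~(A /\ ~A) = 1 − 0.48 = 0.52
(The value 0.52 < 1 shows this instance is not satisfied; not a Ł∞-tautology — its value is 1 − min(a, 1−a).)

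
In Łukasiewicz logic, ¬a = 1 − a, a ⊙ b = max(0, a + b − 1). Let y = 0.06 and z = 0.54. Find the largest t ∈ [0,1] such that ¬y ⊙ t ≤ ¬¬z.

¬y = 1 − 0.06 = 0.94
So the left factor is ¬y = 0.94.
¬z = 1 − 0.54 = 0.46
¬¬z = 1 − 0.46 = 0.54
So the right-hand bound is ¬¬z = 0.54.
The residuum of the Łukasiewicz t-norm gives the supremum: min(1, 1 − 0.94 + 0.54).
1 − 0.94 + 0.54 = 0.60, so t = min(1, 0.60) = 0.60.
Check: 0.94 ⊙ 0.60 = max(0, 0.54) = 0.54 ≤ 0.54.

0.60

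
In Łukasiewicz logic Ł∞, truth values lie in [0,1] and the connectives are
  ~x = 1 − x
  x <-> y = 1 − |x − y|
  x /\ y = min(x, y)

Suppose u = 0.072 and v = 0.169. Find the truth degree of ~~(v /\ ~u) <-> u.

~u = 1 − 0.072 = 0.928
v /\ ~u = min(0.169, 0.928) = 0.169
~(v /\ ~u) = 1 − 0.169 = 0.831
~~(v /\ ~u) = 1 − 0.831 = 0.169
~~(v /\ ~u) <-> u = 1 − |0.169 − 0.072| = 1 − 0.097 = 0.903

0.903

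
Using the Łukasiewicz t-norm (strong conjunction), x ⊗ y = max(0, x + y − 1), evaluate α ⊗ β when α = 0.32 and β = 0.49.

0.00

α ⊗ β = max(0, 0.32 + 0.49 − 1) = max(0, -0.19) = 0.00
For comparison, the Gödel (minimum) t-norm min(x, y) would give 0.32.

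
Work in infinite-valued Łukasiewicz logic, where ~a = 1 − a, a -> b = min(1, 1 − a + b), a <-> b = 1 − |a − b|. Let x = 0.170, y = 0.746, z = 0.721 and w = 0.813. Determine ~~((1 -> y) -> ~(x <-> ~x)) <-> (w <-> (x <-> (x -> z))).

1 -> y = min(1, 1 − 1.000 + 0.746) = min(1, 0.746) = 0.746
~x = 1 − 0.170 = 0.830
x <-> ~x = 1 − |0.170 − 0.830| = 1 − 0.660 = 0.340
~(x <-> ~x) = 1 − 0.340 = 0.660
(1 -> y) -> ~(x <-> ~x) = min(1, 1 − 0.746 + 0.660) = min(1, 0.914) = 0.914
~((1 -> y) -> ~(x <-> ~x)) = 1 − 0.914 = 0.086
~~((1 -> y) -> ~(x <-> ~x)) = 1 − 0.086 = 0.914
x -> z = min(1, 1 − 0.170 + 0.721) = min(1, 1.551) = 1.000
x <-> (x -> z) = 1 − |0.170 − 1.000| = 1 − 0.830 = 0.170
w <-> (x <-> (x -> z)) = 1 − |0.813 − 0.170| = 1 − 0.643 = 0.357
~~((1 -> y) -> ~(x <-> ~x)) <-> (w <-> (x <-> (x -> z))) = 1 − |0.914 − 0.357| = 1 − 0.557 = 0.443

0.443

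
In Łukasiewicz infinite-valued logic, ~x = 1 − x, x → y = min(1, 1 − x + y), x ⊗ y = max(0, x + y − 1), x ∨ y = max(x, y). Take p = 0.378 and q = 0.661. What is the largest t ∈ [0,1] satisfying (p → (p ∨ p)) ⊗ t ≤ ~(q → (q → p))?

p ∨ p = max(0.378, 0.378) = 0.378
p → (p ∨ p) = min(1, 1 − 0.378 + 0.378) = min(1, 1.000) = 1.000
So the left factor is p → (p ∨ p) = 1.000.
q → p = min(1, 1 − 0.661 + 0.378) = min(1, 0.717) = 0.717
q → (q → p) = min(1, 1 − 0.661 + 0.717) = min(1, 1.056) = 1.000
~(q → (q → p)) = 1 − 1.000 = 0.000
So the right-hand bound is ~(q → (q → p)) = 0.000.
The residuum of the Łukasiewicz t-norm gives the supremum: min(1, 1 − 1.000 + 0.000).
1 − 1.000 + 0.000 = 0.000, so t = min(1, 0.000) = 0.000.
Check: 1.000 ⊗ 0.000 = max(0, 0.000) = 0.000 ≤ 0.000.

0.000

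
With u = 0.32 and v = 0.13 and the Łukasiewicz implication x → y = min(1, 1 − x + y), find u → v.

0.81

u → v = min(1, 1 − 0.32 + 0.13) = min(1, 0.81) = 0.81
For comparison, the Gödel implication (1 if x ≤ y else y) would give 0.13.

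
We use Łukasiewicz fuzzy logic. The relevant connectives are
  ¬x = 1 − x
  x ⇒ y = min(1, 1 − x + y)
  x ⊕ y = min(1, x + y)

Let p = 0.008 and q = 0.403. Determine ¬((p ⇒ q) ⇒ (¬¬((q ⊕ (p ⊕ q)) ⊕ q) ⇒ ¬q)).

p ⇒ q = min(1, 1 − 0.008 + 0.403) = min(1, 1.395) = 1.000
p ⊕ q = min(1, 0.008 + 0.403) = min(1, 0.411) = 0.411
q ⊕ (p ⊕ q) = min(1, 0.403 + 0.411) = min(1, 0.814) = 0.814
(q ⊕ (p ⊕ q)) ⊕ q = min(1, 0.814 + 0.403) = min(1, 1.217) = 1.000
¬((q ⊕ (p ⊕ q)) ⊕ q) = 1 − 1.000 = 0.000
¬¬((q ⊕ (p ⊕ q)) ⊕ q) = 1 − 0.000 = 1.000
¬q = 1 − 0.403 = 0.597
¬¬((q ⊕ (p ⊕ q)) ⊕ q) ⇒ ¬q = min(1, 1 − 1.000 + 0.597) = min(1, 0.597) = 0.597
(p ⇒ q) ⇒ (¬¬((q ⊕ (p ⊕ q)) ⊕ q) ⇒ ¬q) = min(1, 1 − 1.000 + 0.597) = min(1, 0.597) = 0.597
¬((p ⇒ q) ⇒ (¬¬((q ⊕ (p ⊕ q)) ⊕ q) ⇒ ¬q)) = 1 − 0.597 = 0.403

0.403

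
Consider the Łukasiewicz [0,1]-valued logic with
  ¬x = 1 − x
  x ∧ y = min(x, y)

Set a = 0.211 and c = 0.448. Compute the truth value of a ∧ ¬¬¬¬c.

¬c = 1 − 0.448 = 0.552
¬¬c = 1 − 0.552 = 0.448
¬¬¬c = 1 − 0.448 = 0.552
¬¬¬¬c = 1 − 0.552 = 0.448
a ∧ ¬¬¬¬c = min(0.211, 0.448) = 0.211

0.211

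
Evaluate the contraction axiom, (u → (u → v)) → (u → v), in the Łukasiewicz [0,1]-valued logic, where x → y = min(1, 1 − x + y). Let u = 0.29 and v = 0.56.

1.00

u → v = min(1, 1 − 0.29 + 0.56) = min(1, 1.27) = 1.00
u → (u → v) = min(1, 1 − 0.29 + 1.00) = min(1, 1.71) = 1.00
(u → (u → v)) → (u → v) = min(1, 1 − 1.00 + 1.00) = min(1, 1.00) = 1.00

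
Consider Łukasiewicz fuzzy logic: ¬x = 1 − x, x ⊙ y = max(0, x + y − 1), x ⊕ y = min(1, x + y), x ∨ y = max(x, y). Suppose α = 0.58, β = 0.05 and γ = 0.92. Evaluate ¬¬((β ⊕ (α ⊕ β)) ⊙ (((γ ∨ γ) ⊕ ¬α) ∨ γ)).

α ⊕ β = min(1, 0.58 + 0.05) = min(1, 0.63) = 0.63
β ⊕ (α ⊕ β) = min(1, 0.05 + 0.63) = min(1, 0.68) = 0.68
γ ∨ γ = max(0.92, 0.92) = 0.92
¬α = 1 − 0.58 = 0.42
(γ ∨ γ) ⊕ ¬α = min(1, 0.92 + 0.42) = min(1, 1.34) = 1.00
((γ ∨ γ) ⊕ ¬α) ∨ γ = max(1.00, 0.92) = 1.00
(β ⊕ (α ⊕ β)) ⊙ (((γ ∨ γ) ⊕ ¬α) ∨ γ) = max(0, 0.68 + 1.00 − 1) = max(0, 0.68) = 0.68
¬((β ⊕ (α ⊕ β)) ⊙ (((γ ∨ γ) ⊕ ¬α) ∨ γ)) = 1 − 0.68 = 0.32
¬¬((β ⊕ (α ⊕ β)) ⊙ (((γ ∨ γ) ⊕ ¬α) ∨ γ)) = 1 − 0.32 = 0.68

0.68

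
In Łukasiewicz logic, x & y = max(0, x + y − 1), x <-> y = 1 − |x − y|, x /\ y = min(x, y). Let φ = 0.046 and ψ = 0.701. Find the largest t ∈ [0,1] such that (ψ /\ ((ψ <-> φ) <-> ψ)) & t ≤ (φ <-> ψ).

0.701

ψ <-> φ = 1 − |0.701 − 0.046| = 1 − 0.655 = 0.345
(ψ <-> φ) <-> ψ = 1 − |0.345 − 0.701| = 1 − 0.356 = 0.644
ψ /\ ((ψ <-> φ) <-> ψ) = min(0.701, 0.644) = 0.644
So the left factor is ψ /\ ((ψ <-> φ) <-> ψ) = 0.644.
φ <-> ψ = 1 − |0.046 − 0.701| = 1 − 0.655 = 0.345
So the right-hand bound is φ <-> ψ = 0.345.
The residuum of the Łukasiewicz t-norm gives the supremum: min(1, 1 − 0.644 + 0.345).
1 − 0.644 + 0.345 = 0.701, so t = min(1, 0.701) = 0.701.
Check: 0.644 & 0.701 = max(0, 0.345) = 0.345 ≤ 0.345.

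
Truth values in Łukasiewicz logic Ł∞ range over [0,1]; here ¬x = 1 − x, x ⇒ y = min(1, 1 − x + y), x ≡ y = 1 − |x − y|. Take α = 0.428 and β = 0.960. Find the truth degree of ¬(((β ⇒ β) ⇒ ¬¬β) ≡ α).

0.532

β ⇒ β = min(1, 1 − 0.960 + 0.960) = min(1, 1.000) = 1.000
¬β = 1 − 0.960 = 0.040
¬¬β = 1 − 0.040 = 0.960
(β ⇒ β) ⇒ ¬¬β = min(1, 1 − 1.000 + 0.960) = min(1, 0.960) = 0.960
((β ⇒ β) ⇒ ¬¬β) ≡ α = 1 − |0.960 − 0.428| = 1 − 0.532 = 0.468
¬(((β ⇒ β) ⇒ ¬¬β) ≡ α) = 1 − 0.468 = 0.532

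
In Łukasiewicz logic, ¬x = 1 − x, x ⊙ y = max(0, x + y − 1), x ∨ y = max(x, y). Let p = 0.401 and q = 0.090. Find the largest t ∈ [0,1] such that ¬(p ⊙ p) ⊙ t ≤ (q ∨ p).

p ⊙ p = max(0, 0.401 + 0.401 − 1) = max(0, -0.198) = 0.000
¬(p ⊙ p) = 1 − 0.000 = 1.000
So the left factor is ¬(p ⊙ p) = 1.000.
q ∨ p = max(0.090, 0.401) = 0.401
So the right-hand bound is q ∨ p = 0.401.
The residuum of the Łukasiewicz t-norm gives the supremum: min(1, 1 − 1.000 + 0.401).
1 − 1.000 + 0.401 = 0.401, so t = min(1, 0.401) = 0.401.
Check: 1.000 ⊙ 0.401 = max(0, 0.401) = 0.401 ≤ 0.401.

0.401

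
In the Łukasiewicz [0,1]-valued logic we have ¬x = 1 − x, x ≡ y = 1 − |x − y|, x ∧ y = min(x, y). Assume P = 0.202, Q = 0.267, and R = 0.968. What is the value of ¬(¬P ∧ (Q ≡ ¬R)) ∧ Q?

¬P = 1 − 0.202 = 0.798
¬R = 1 − 0.968 = 0.032
Q ≡ ¬R = 1 − |0.267 − 0.032| = 1 − 0.235 = 0.765
¬P ∧ (Q ≡ ¬R) = min(0.798, 0.765) = 0.765
¬(¬P ∧ (Q ≡ ¬R)) = 1 − 0.765 = 0.235
¬(¬P ∧ (Q ≡ ¬R)) ∧ Q = min(0.235, 0.267) = 0.235

0.235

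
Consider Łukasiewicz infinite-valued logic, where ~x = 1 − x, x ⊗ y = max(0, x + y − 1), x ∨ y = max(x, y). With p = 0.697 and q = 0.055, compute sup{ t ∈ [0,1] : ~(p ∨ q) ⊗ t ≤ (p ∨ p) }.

1.000

p ∨ q = max(0.697, 0.055) = 0.697
~(p ∨ q) = 1 − 0.697 = 0.303
So the left factor is ~(p ∨ q) = 0.303.
p ∨ p = max(0.697, 0.697) = 0.697
So the right-hand bound is p ∨ p = 0.697.
The residuum of the Łukasiewicz t-norm gives the supremum: min(1, 1 − 0.303 + 0.697).
1 − 0.303 + 0.697 = 1.394, so t = min(1, 1.394) = 1.000.
Check: 0.303 ⊗ 1.000 = max(0, 0.303) = 0.303 ≤ 0.697.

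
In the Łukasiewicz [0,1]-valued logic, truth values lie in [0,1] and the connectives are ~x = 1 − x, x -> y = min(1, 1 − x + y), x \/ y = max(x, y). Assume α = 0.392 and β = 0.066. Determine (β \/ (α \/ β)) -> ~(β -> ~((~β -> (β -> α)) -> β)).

0.608

α \/ β = max(0.392, 0.066) = 0.392
β \/ (α \/ β) = max(0.066, 0.392) = 0.392
~β = 1 − 0.066 = 0.934
β -> α = min(1, 1 − 0.066 + 0.392) = min(1, 1.326) = 1.000
~β -> (β -> α) = min(1, 1 − 0.934 + 1.000) = min(1, 1.066) = 1.000
(~β -> (β -> α)) -> β = min(1, 1 − 1.000 + 0.066) = min(1, 0.066) = 0.066
~((~β -> (β -> α)) -> β) = 1 − 0.066 = 0.934
β -> ~((~β -> (β -> α)) -> β) = min(1, 1 − 0.066 + 0.934) = min(1, 1.868) = 1.000
~(β -> ~((~β -> (β -> α)) -> β)) = 1 − 1.000 = 0.000
(β \/ (α \/ β)) -> ~(β -> ~((~β -> (β -> α)) -> β)) = min(1, 1 − 0.392 + 0.000) = min(1, 0.608) = 0.608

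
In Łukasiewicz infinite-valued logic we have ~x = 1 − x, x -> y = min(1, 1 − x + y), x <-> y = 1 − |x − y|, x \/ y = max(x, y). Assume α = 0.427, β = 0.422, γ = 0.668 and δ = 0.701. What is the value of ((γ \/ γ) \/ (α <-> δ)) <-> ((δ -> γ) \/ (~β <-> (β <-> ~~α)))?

0.759

γ \/ γ = max(0.668, 0.668) = 0.668
α <-> δ = 1 − |0.427 − 0.701| = 1 − 0.274 = 0.726
(γ \/ γ) \/ (α <-> δ) = max(0.668, 0.726) = 0.726
δ -> γ = min(1, 1 − 0.701 + 0.668) = min(1, 0.967) = 0.967
~β = 1 − 0.422 = 0.578
~α = 1 − 0.427 = 0.573
~~α = 1 − 0.573 = 0.427
β <-> ~~α = 1 − |0.422 − 0.427| = 1 − 0.005 = 0.995
~β <-> (β <-> ~~α) = 1 − |0.578 − 0.995| = 1 − 0.417 = 0.583
(δ -> γ) \/ (~β <-> (β <-> ~~α)) = max(0.967, 0.583) = 0.967
((γ \/ γ) \/ (α <-> δ)) <-> ((δ -> γ) \/ (~β <-> (β <-> ~~α))) = 1 − |0.726 − 0.967| = 1 − 0.241 = 0.759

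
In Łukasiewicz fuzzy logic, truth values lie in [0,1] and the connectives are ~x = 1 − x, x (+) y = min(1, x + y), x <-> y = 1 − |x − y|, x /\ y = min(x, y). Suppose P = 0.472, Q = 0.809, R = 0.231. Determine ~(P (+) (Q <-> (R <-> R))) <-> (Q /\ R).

R <-> R = 1 − |0.231 − 0.231| = 1 − 0.000 = 1.000
Q <-> (R <-> R) = 1 − |0.809 − 1.000| = 1 − 0.191 = 0.809
P (+) (Q <-> (R <-> R)) = min(1, 0.472 + 0.809) = min(1, 1.281) = 1.000
~(P (+) (Q <-> (R <-> R))) = 1 − 1.000 = 0.000
Q /\ R = min(0.809, 0.231) = 0.231
~(P (+) (Q <-> (R <-> R))) <-> (Q /\ R) = 1 − |0.000 − 0.231| = 1 − 0.231 = 0.769

0.769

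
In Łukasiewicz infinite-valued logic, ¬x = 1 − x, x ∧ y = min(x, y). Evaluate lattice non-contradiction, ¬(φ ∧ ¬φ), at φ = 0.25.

0.75

¬φ = 1 − 0.25 = 0.75
φ ∧ ¬φ = min(0.25, 0.75) = 0.25
¬(φ ∧ ¬φ) = 1 − 0.25 = 0.75
(The value 0.75 < 1 shows this instance is not satisfied; not a Ł∞-tautology — its value is 1 − min(a, 1−a).)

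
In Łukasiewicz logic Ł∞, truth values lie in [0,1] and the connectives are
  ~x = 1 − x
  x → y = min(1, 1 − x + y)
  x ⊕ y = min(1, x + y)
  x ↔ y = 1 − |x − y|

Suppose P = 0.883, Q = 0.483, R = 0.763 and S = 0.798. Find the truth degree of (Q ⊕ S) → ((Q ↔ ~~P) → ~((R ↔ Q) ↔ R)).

0.443

Q ⊕ S = min(1, 0.483 + 0.798) = min(1, 1.281) = 1.000
~P = 1 − 0.883 = 0.117
~~P = 1 − 0.117 = 0.883
Q ↔ ~~P = 1 − |0.483 − 0.883| = 1 − 0.400 = 0.600
R ↔ Q = 1 − |0.763 − 0.483| = 1 − 0.280 = 0.720
(R ↔ Q) ↔ R = 1 − |0.720 − 0.763| = 1 − 0.043 = 0.957
~((R ↔ Q) ↔ R) = 1 − 0.957 = 0.043
(Q ↔ ~~P) → ~((R ↔ Q) ↔ R) = min(1, 1 − 0.600 + 0.043) = min(1, 0.443) = 0.443
(Q ⊕ S) → ((Q ↔ ~~P) → ~((R ↔ Q) ↔ R)) = min(1, 1 − 1.000 + 0.443) = min(1, 0.443) = 0.443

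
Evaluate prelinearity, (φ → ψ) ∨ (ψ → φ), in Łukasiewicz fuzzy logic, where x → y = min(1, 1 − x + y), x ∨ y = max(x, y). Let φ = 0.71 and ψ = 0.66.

1.00

φ → ψ = min(1, 1 − 0.71 + 0.66) = min(1, 0.95) = 0.95
ψ → φ = min(1, 1 − 0.66 + 0.71) = min(1, 1.05) = 1.00
(φ → ψ) ∨ (ψ → φ) = max(0.95, 1.00) = 1.00
(As expected: a Ł∞-tautology — holds in every MV-chain.)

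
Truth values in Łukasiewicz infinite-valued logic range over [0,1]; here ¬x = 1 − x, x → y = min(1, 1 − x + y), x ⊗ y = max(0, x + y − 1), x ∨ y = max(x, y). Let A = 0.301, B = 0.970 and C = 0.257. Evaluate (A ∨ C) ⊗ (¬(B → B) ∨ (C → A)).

0.301

A ∨ C = max(0.301, 0.257) = 0.301
B → B = min(1, 1 − 0.970 + 0.970) = min(1, 1.000) = 1.000
¬(B → B) = 1 − 1.000 = 0.000
C → A = min(1, 1 − 0.257 + 0.301) = min(1, 1.044) = 1.000
¬(B → B) ∨ (C → A) = max(0.000, 1.000) = 1.000
(A ∨ C) ⊗ (¬(B → B) ∨ (C → A)) = max(0, 0.301 + 1.000 − 1) = max(0, 0.301) = 0.301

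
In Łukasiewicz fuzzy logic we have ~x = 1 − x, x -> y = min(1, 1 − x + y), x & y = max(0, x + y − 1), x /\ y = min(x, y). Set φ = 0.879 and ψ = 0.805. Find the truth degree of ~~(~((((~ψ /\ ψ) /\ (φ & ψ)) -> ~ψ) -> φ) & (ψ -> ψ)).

~ψ = 1 − 0.805 = 0.195
~ψ /\ ψ = min(0.195, 0.805) = 0.195
φ & ψ = max(0, 0.879 + 0.805 − 1) = max(0, 0.684) = 0.684
(~ψ /\ ψ) /\ (φ & ψ) = min(0.195, 0.684) = 0.195
((~ψ /\ ψ) /\ (φ & ψ)) -> ~ψ = min(1, 1 − 0.195 + 0.195) = min(1, 1.000) = 1.000
(((~ψ /\ ψ) /\ (φ & ψ)) -> ~ψ) -> φ = min(1, 1 − 1.000 + 0.879) = min(1, 0.879) = 0.879
~((((~ψ /\ ψ) /\ (φ & ψ)) -> ~ψ) -> φ) = 1 − 0.879 = 0.121
ψ -> ψ = min(1, 1 − 0.805 + 0.805) = min(1, 1.000) = 1.000
~((((~ψ /\ ψ) /\ (φ & ψ)) -> ~ψ) -> φ) & (ψ -> ψ) = max(0, 0.121 + 1.000 − 1) = max(0, 0.121) = 0.121
~(~((((~ψ /\ ψ) /\ (φ & ψ)) -> ~ψ) -> φ) & (ψ -> ψ)) = 1 − 0.121 = 0.879
~~(~((((~ψ /\ ψ) /\ (φ & ψ)) -> ~ψ) -> φ) & (ψ -> ψ)) = 1 − 0.879 = 0.121

0.121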